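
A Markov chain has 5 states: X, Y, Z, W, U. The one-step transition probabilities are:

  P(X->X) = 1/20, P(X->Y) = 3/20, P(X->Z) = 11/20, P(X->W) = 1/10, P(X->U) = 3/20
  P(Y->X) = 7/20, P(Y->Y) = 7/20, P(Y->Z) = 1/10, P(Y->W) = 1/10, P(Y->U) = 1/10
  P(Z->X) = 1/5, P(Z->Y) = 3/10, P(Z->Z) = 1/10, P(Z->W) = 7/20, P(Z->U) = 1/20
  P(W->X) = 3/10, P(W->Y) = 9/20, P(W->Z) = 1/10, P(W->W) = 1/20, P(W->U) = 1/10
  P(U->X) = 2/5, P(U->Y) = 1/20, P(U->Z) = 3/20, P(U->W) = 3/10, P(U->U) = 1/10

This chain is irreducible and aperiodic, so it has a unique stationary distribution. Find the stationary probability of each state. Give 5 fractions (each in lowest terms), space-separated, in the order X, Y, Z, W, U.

The stationary distribution satisfies pi = pi * P, i.e.:
  pi_X = 1/20*pi_X + 7/20*pi_Y + 1/5*pi_Z + 3/10*pi_W + 2/5*pi_U
  pi_Y = 3/20*pi_X + 7/20*pi_Y + 3/10*pi_Z + 9/20*pi_W + 1/20*pi_U
  pi_Z = 11/20*pi_X + 1/10*pi_Y + 1/10*pi_Z + 1/10*pi_W + 3/20*pi_U
  pi_W = 1/10*pi_X + 1/10*pi_Y + 7/20*pi_Z + 1/20*pi_W + 3/10*pi_U
  pi_U = 3/20*pi_X + 1/10*pi_Y + 1/20*pi_Z + 1/10*pi_W + 1/10*pi_U
with normalization: pi_X + pi_Y + pi_Z + pi_W + pi_U = 1.

Using the first 4 balance equations plus normalization, the linear system A*pi = b is:
  [-19/20, 7/20, 1/5, 3/10, 2/5] . pi = 0
  [3/20, -13/20, 3/10, 9/20, 1/20] . pi = 0
  [11/20, 1/10, -9/10, 1/10, 3/20] . pi = 0
  [1/10, 1/10, 7/20, -19/20, 3/10] . pi = 0
  [1, 1, 1, 1, 1] . pi = 1

Solving yields:
  pi_X = 55935/231067
  pi_Y = 64009/231067
  pi_Z = 49449/231067
  pi_W = 38243/231067
  pi_U = 23431/231067

Verification (pi * P):
  55935/231067*1/20 + 64009/231067*7/20 + 49449/231067*1/5 + 38243/231067*3/10 + 23431/231067*2/5 = 55935/231067 = pi_X  (ok)
  55935/231067*3/20 + 64009/231067*7/20 + 49449/231067*3/10 + 38243/231067*9/20 + 23431/231067*1/20 = 64009/231067 = pi_Y  (ok)
  55935/231067*11/20 + 64009/231067*1/10 + 49449/231067*1/10 + 38243/231067*1/10 + 23431/231067*3/20 = 49449/231067 = pi_Z  (ok)
  55935/231067*1/10 + 64009/231067*1/10 + 49449/231067*7/20 + 38243/231067*1/20 + 23431/231067*3/10 = 38243/231067 = pi_W  (ok)
  55935/231067*3/20 + 64009/231067*1/10 + 49449/231067*1/20 + 38243/231067*1/10 + 23431/231067*1/10 = 23431/231067 = pi_U  (ok)

Answer: 55935/231067 64009/231067 49449/231067 38243/231067 23431/231067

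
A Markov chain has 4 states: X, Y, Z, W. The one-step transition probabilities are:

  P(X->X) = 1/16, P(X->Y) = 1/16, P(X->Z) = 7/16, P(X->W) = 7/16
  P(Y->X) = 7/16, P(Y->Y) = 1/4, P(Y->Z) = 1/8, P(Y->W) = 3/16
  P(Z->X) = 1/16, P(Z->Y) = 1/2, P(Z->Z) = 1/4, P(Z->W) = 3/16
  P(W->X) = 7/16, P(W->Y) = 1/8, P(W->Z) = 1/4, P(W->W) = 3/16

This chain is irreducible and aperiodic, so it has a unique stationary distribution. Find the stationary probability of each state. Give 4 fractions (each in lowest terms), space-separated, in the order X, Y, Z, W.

The stationary distribution satisfies pi = pi * P, i.e.:
  pi_X = 1/16*pi_X + 7/16*pi_Y + 1/16*pi_Z + 7/16*pi_W
  pi_Y = 1/16*pi_X + 1/4*pi_Y + 1/2*pi_Z + 1/8*pi_W
  pi_Z = 7/16*pi_X + 1/8*pi_Y + 1/4*pi_Z + 1/4*pi_W
  pi_W = 7/16*pi_X + 3/16*pi_Y + 3/16*pi_Z + 3/16*pi_W
with normalization: pi_X + pi_Y + pi_Z + pi_W = 1.

Using the first 3 balance equations plus normalization, the linear system A*pi = b is:
  [-15/16, 7/16, 1/16, 7/16] . pi = 0
  [1/16, -3/4, 1/2, 1/8] . pi = 0
  [7/16, 1/8, -3/4, 1/4] . pi = 0
  [1, 1, 1, 1] . pi = 1

Solving yields:
  pi_X = 335/1364
  pi_Y = 653/2728
  pi_Z = 33/124
  pi_W = 679/2728

Verification (pi * P):
  335/1364*1/16 + 653/2728*7/16 + 33/124*1/16 + 679/2728*7/16 = 335/1364 = pi_X  (ok)
  335/1364*1/16 + 653/2728*1/4 + 33/124*1/2 + 679/2728*1/8 = 653/2728 = pi_Y  (ok)
  335/1364*7/16 + 653/2728*1/8 + 33/124*1/4 + 679/2728*1/4 = 33/124 = pi_Z  (ok)
  335/1364*7/16 + 653/2728*3/16 + 33/124*3/16 + 679/2728*3/16 = 679/2728 = pi_W  (ok)

Answer: 335/1364 653/2728 33/124 679/2728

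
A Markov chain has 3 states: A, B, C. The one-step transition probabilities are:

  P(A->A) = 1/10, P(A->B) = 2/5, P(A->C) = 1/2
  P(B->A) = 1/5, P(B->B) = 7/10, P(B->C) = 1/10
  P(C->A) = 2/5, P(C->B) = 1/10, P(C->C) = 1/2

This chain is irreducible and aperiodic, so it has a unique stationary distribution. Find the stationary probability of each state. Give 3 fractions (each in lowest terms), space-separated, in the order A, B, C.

Answer: 7/29 25/58 19/58

Derivation:
The stationary distribution satisfies pi = pi * P, i.e.:
  pi_A = 1/10*pi_A + 1/5*pi_B + 2/5*pi_C
  pi_B = 2/5*pi_A + 7/10*pi_B + 1/10*pi_C
  pi_C = 1/2*pi_A + 1/10*pi_B + 1/2*pi_C
with normalization: pi_A + pi_B + pi_C = 1.

Using the first 2 balance equations plus normalization, the linear system A*pi = b is:
  [-9/10, 1/5, 2/5] . pi = 0
  [2/5, -3/10, 1/10] . pi = 0
  [1, 1, 1] . pi = 1

Solving yields:
  pi_A = 7/29
  pi_B = 25/58
  pi_C = 19/58

Verification (pi * P):
  7/29*1/10 + 25/58*1/5 + 19/58*2/5 = 7/29 = pi_A  (ok)
  7/29*2/5 + 25/58*7/10 + 19/58*1/10 = 25/58 = pi_B  (ok)
  7/29*1/2 + 25/58*1/10 + 19/58*1/2 = 19/58 = pi_C  (ok)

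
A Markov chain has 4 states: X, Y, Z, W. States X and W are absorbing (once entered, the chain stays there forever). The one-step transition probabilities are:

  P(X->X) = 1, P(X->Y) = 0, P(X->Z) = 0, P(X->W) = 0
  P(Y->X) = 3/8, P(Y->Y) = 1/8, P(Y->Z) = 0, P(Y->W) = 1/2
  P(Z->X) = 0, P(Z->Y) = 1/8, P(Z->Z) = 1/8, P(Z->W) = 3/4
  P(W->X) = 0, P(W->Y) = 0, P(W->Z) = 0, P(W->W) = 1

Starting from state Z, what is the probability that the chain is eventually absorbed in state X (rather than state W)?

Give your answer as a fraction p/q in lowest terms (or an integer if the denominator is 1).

Answer: 3/49

Derivation:
Let a_i = P(absorbed in X | start in state i).
Boundary conditions: a_X = 1, a_W = 0.
For each transient state i, a_i = sum_j P(i->j) * a_j:
  a_Y = 3/8*a_X + 1/8*a_Y + 0*a_Z + 1/2*a_W
  a_Z = 0*a_X + 1/8*a_Y + 1/8*a_Z + 3/4*a_W

Substituting a_X = 1 and a_W = 0, rearrange to (I - Q) a = r where r[i] = P(i -> X):
  [7/8, 0] . (a_Y, a_Z) = 3/8
  [-1/8, 7/8] . (a_Y, a_Z) = 0

Solving yields:
  a_Y = 3/7
  a_Z = 3/49

Starting state is Z, so the absorption probability is a_Z = 3/49.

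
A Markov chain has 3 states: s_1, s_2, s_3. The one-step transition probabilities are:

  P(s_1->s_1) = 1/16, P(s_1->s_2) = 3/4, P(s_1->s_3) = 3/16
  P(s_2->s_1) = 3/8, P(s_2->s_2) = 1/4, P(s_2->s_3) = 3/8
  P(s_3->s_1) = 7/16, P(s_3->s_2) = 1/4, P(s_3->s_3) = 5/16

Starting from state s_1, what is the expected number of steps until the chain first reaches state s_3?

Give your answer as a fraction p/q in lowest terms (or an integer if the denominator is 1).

Let h_i = expected steps to first reach s_3 from state i.
Boundary: h_s_3 = 0.
First-step equations for the other states:
  h_s_1 = 1 + 1/16*h_s_1 + 3/4*h_s_2 + 3/16*h_s_3
  h_s_2 = 1 + 3/8*h_s_1 + 1/4*h_s_2 + 3/8*h_s_3

Substituting h_s_3 = 0 and rearranging gives the linear system (I - Q) h = 1:
  [15/16, -3/4] . (h_s_1, h_s_2) = 1
  [-3/8, 3/4] . (h_s_1, h_s_2) = 1

Solving yields:
  h_s_1 = 32/9
  h_s_2 = 28/9

Starting state is s_1, so the expected hitting time is h_s_1 = 32/9.

Answer: 32/9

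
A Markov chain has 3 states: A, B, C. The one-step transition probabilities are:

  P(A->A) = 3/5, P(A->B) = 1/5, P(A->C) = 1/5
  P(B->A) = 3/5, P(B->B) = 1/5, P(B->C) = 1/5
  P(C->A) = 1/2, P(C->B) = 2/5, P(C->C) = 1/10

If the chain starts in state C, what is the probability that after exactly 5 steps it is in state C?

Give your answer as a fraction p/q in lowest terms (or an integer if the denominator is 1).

Answer: 18181/100000

Derivation:
Computing P^5 by repeated multiplication:
P^1 =
  A: [3/5, 1/5, 1/5]
  B: [3/5, 1/5, 1/5]
  C: [1/2, 2/5, 1/10]
P^2 =
  A: [29/50, 6/25, 9/50]
  B: [29/50, 6/25, 9/50]
  C: [59/100, 11/50, 19/100]
P^3 =
  A: [291/500, 59/250, 91/500]
  B: [291/500, 59/250, 91/500]
  C: [581/1000, 119/500, 181/1000]
P^4 =
  A: [2909/5000, 591/2500, 909/5000]
  B: [2909/5000, 591/2500, 909/5000]
  C: [5819/10000, 1181/5000, 1819/10000]
P^5 =
  A: [29091/50000, 5909/25000, 9091/50000]
  B: [29091/50000, 5909/25000, 9091/50000]
  C: [58181/100000, 11819/50000, 18181/100000]

(P^5)[C -> C] = 18181/100000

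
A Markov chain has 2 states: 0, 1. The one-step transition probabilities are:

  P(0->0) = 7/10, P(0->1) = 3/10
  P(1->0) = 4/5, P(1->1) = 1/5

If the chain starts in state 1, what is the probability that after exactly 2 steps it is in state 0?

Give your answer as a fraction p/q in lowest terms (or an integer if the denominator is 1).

Answer: 18/25

Derivation:
Computing P^2 by repeated multiplication:
P^1 =
  0: [7/10, 3/10]
  1: [4/5, 1/5]
P^2 =
  0: [73/100, 27/100]
  1: [18/25, 7/25]

(P^2)[1 -> 0] = 18/25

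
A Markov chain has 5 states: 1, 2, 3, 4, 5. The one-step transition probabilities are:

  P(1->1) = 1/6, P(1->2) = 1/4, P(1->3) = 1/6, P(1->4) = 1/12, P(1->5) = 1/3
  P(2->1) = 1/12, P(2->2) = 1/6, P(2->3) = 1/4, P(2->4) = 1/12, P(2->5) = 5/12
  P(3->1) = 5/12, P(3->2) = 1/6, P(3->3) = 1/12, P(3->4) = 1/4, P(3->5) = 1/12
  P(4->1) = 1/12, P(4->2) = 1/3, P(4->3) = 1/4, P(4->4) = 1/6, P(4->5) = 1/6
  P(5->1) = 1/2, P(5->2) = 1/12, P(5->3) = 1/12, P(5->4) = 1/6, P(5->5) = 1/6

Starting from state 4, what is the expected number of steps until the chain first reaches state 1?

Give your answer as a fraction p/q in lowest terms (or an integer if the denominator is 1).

Answer: 14628/3371

Derivation:
Let h_i = expected steps to first reach 1 from state i.
Boundary: h_1 = 0.
First-step equations for the other states:
  h_2 = 1 + 1/12*h_1 + 1/6*h_2 + 1/4*h_3 + 1/12*h_4 + 5/12*h_5
  h_3 = 1 + 5/12*h_1 + 1/6*h_2 + 1/12*h_3 + 1/4*h_4 + 1/12*h_5
  h_4 = 1 + 1/12*h_1 + 1/3*h_2 + 1/4*h_3 + 1/6*h_4 + 1/6*h_5
  h_5 = 1 + 1/2*h_1 + 1/12*h_2 + 1/12*h_3 + 1/6*h_4 + 1/6*h_5

Substituting h_1 = 0 and rearranging gives the linear system (I - Q) h = 1:
  [5/6, -1/4, -1/12, -5/12] . (h_2, h_3, h_4, h_5) = 1
  [-1/6, 11/12, -1/4, -1/12] . (h_2, h_3, h_4, h_5) = 1
  [-1/3, -1/4, 5/6, -1/6] . (h_2, h_3, h_4, h_5) = 1
  [-1/12, -1/12, -1/6, 5/6] . (h_2, h_3, h_4, h_5) = 1

Solving yields:
  h_2 = 13512/3371
  h_3 = 10980/3371
  h_4 = 14628/3371
  h_5 = 9420/3371

Starting state is 4, so the expected hitting time is h_4 = 14628/3371.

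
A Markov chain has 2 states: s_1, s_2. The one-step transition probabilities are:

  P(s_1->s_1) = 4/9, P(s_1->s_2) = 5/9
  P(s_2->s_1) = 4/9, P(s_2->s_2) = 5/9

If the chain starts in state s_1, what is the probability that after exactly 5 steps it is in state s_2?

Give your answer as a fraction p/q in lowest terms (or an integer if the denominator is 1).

Computing P^5 by repeated multiplication:
P^1 =
  s_1: [4/9, 5/9]
  s_2: [4/9, 5/9]
P^2 =
  s_1: [4/9, 5/9]
  s_2: [4/9, 5/9]
P^3 =
  s_1: [4/9, 5/9]
  s_2: [4/9, 5/9]
P^4 =
  s_1: [4/9, 5/9]
  s_2: [4/9, 5/9]
P^5 =
  s_1: [4/9, 5/9]
  s_2: [4/9, 5/9]

(P^5)[s_1 -> s_2] = 5/9

Answer: 5/9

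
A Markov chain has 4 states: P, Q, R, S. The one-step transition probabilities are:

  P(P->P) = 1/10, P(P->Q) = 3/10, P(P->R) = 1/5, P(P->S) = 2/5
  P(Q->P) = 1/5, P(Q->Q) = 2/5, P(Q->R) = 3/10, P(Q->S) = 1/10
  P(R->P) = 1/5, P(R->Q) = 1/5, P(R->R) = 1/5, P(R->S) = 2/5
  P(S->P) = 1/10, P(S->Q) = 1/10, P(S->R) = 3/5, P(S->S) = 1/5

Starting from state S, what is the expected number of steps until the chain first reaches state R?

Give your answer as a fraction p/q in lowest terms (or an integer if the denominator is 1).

Answer: 2

Derivation:
Let h_i = expected steps to first reach R from state i.
Boundary: h_R = 0.
First-step equations for the other states:
  h_P = 1 + 1/10*h_P + 3/10*h_Q + 1/5*h_R + 2/5*h_S
  h_Q = 1 + 1/5*h_P + 2/5*h_Q + 3/10*h_R + 1/10*h_S
  h_S = 1 + 1/10*h_P + 1/10*h_Q + 3/5*h_R + 1/5*h_S

Substituting h_R = 0 and rearranging gives the linear system (I - Q) h = 1:
  [9/10, -3/10, -2/5] . (h_P, h_Q, h_S) = 1
  [-1/5, 3/5, -1/10] . (h_P, h_Q, h_S) = 1
  [-1/10, -1/10, 4/5] . (h_P, h_Q, h_S) = 1

Solving yields:
  h_P = 3
  h_Q = 3
  h_S = 2

Starting state is S, so the expected hitting time is h_S = 2.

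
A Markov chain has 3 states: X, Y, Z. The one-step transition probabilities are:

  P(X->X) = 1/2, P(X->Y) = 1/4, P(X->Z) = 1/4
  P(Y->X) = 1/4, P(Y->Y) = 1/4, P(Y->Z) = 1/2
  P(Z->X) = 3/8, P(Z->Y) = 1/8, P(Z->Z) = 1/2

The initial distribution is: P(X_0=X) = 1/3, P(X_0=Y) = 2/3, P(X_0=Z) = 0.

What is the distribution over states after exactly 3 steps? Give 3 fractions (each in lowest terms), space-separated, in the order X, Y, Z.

Propagating the distribution step by step (d_{t+1} = d_t * P):
d_0 = (X=1/3, Y=2/3, Z=0)
  d_1[X] = 1/3*1/2 + 2/3*1/4 + 0*3/8 = 1/3
  d_1[Y] = 1/3*1/4 + 2/3*1/4 + 0*1/8 = 1/4
  d_1[Z] = 1/3*1/4 + 2/3*1/2 + 0*1/2 = 5/12
d_1 = (X=1/3, Y=1/4, Z=5/12)
  d_2[X] = 1/3*1/2 + 1/4*1/4 + 5/12*3/8 = 37/96
  d_2[Y] = 1/3*1/4 + 1/4*1/4 + 5/12*1/8 = 19/96
  d_2[Z] = 1/3*1/4 + 1/4*1/2 + 5/12*1/2 = 5/12
d_2 = (X=37/96, Y=19/96, Z=5/12)
  d_3[X] = 37/96*1/2 + 19/96*1/4 + 5/12*3/8 = 51/128
  d_3[Y] = 37/96*1/4 + 19/96*1/4 + 5/12*1/8 = 19/96
  d_3[Z] = 37/96*1/4 + 19/96*1/2 + 5/12*1/2 = 155/384
d_3 = (X=51/128, Y=19/96, Z=155/384)

Answer: 51/128 19/96 155/384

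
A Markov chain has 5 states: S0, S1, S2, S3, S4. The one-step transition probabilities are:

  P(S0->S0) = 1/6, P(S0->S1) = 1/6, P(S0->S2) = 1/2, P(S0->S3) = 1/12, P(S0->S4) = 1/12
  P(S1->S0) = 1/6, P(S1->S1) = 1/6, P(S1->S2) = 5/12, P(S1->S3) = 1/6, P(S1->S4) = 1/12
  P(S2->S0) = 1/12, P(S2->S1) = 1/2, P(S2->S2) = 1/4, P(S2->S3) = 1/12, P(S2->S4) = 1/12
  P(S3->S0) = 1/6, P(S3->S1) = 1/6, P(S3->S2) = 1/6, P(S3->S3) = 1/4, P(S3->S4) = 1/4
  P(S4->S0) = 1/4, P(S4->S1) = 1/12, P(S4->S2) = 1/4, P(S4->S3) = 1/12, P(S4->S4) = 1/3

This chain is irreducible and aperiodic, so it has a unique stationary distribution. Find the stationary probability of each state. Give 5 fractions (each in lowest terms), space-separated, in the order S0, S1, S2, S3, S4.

The stationary distribution satisfies pi = pi * P, i.e.:
  pi_S0 = 1/6*pi_S0 + 1/6*pi_S1 + 1/12*pi_S2 + 1/6*pi_S3 + 1/4*pi_S4
  pi_S1 = 1/6*pi_S0 + 1/6*pi_S1 + 1/2*pi_S2 + 1/6*pi_S3 + 1/12*pi_S4
  pi_S2 = 1/2*pi_S0 + 5/12*pi_S1 + 1/4*pi_S2 + 1/6*pi_S3 + 1/4*pi_S4
  pi_S3 = 1/12*pi_S0 + 1/6*pi_S1 + 1/12*pi_S2 + 1/4*pi_S3 + 1/12*pi_S4
  pi_S4 = 1/12*pi_S0 + 1/12*pi_S1 + 1/12*pi_S2 + 1/4*pi_S3 + 1/3*pi_S4
with normalization: pi_S0 + pi_S1 + pi_S2 + pi_S3 + pi_S4 = 1.

Using the first 4 balance equations plus normalization, the linear system A*pi = b is:
  [-5/6, 1/6, 1/12, 1/6, 1/4] . pi = 0
  [1/6, -5/6, 1/2, 1/6, 1/12] . pi = 0
  [1/2, 5/12, -3/4, 1/6, 1/4] . pi = 0
  [1/12, 1/6, 1/12, -3/4, 1/12] . pi = 0
  [1, 1, 1, 1, 1] . pi = 1

Solving yields:
  pi_S0 = 2539/16758
  pi_S1 = 244/931
  pi_S2 = 2690/8379
  pi_S3 = 235/1862
  pi_S4 = 1166/8379

Verification (pi * P):
  2539/16758*1/6 + 244/931*1/6 + 2690/8379*1/12 + 235/1862*1/6 + 1166/8379*1/4 = 2539/16758 = pi_S0  (ok)
  2539/16758*1/6 + 244/931*1/6 + 2690/8379*1/2 + 235/1862*1/6 + 1166/8379*1/12 = 244/931 = pi_S1  (ok)
  2539/16758*1/2 + 244/931*5/12 + 2690/8379*1/4 + 235/1862*1/6 + 1166/8379*1/4 = 2690/8379 = pi_S2  (ok)
  2539/16758*1/12 + 244/931*1/6 + 2690/8379*1/12 + 235/1862*1/4 + 1166/8379*1/12 = 235/1862 = pi_S3  (ok)
  2539/16758*1/12 + 244/931*1/12 + 2690/8379*1/12 + 235/1862*1/4 + 1166/8379*1/3 = 1166/8379 = pi_S4  (ok)

Answer: 2539/16758 244/931 2690/8379 235/1862 1166/8379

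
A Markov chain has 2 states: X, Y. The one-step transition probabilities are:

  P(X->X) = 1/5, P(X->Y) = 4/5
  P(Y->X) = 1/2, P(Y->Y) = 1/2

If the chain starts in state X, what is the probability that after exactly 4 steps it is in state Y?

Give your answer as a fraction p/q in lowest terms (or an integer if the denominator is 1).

Computing P^4 by repeated multiplication:
P^1 =
  X: [1/5, 4/5]
  Y: [1/2, 1/2]
P^2 =
  X: [11/25, 14/25]
  Y: [7/20, 13/20]
P^3 =
  X: [46/125, 79/125]
  Y: [79/200, 121/200]
P^4 =
  X: [487/1250, 763/1250]
  Y: [763/2000, 1237/2000]

(P^4)[X -> Y] = 763/1250

Answer: 763/1250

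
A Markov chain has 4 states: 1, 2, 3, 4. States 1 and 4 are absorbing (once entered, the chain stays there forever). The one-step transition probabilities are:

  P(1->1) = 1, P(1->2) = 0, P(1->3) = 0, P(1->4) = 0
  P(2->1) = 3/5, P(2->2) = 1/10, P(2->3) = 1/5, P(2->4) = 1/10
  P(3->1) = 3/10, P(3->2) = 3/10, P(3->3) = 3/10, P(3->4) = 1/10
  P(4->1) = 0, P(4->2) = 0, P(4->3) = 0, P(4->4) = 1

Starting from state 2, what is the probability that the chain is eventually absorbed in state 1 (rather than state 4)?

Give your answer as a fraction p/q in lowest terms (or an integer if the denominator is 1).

Let a_i = P(absorbed in 1 | start in state i).
Boundary conditions: a_1 = 1, a_4 = 0.
For each transient state i, a_i = sum_j P(i->j) * a_j:
  a_2 = 3/5*a_1 + 1/10*a_2 + 1/5*a_3 + 1/10*a_4
  a_3 = 3/10*a_1 + 3/10*a_2 + 3/10*a_3 + 1/10*a_4

Substituting a_1 = 1 and a_4 = 0, rearrange to (I - Q) a = r where r[i] = P(i -> 1):
  [9/10, -1/5] . (a_2, a_3) = 3/5
  [-3/10, 7/10] . (a_2, a_3) = 3/10

Solving yields:
  a_2 = 16/19
  a_3 = 15/19

Starting state is 2, so the absorption probability is a_2 = 16/19.

Answer: 16/19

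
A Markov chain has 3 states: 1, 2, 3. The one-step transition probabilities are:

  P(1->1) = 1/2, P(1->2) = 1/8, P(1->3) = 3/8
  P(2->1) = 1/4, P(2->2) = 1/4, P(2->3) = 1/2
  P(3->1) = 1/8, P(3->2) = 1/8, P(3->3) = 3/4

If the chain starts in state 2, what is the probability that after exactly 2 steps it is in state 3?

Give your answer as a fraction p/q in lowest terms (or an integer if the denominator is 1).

Computing P^2 by repeated multiplication:
P^1 =
  1: [1/2, 1/8, 3/8]
  2: [1/4, 1/4, 1/2]
  3: [1/8, 1/8, 3/4]
P^2 =
  1: [21/64, 9/64, 17/32]
  2: [1/4, 5/32, 19/32]
  3: [3/16, 9/64, 43/64]

(P^2)[2 -> 3] = 19/32

Answer: 19/32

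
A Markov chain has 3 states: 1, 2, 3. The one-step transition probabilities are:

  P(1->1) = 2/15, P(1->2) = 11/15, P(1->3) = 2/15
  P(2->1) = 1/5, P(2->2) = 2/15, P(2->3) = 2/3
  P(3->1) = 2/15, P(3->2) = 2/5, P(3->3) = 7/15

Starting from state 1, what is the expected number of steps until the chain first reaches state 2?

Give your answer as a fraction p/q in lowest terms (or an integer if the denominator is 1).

Let h_i = expected steps to first reach 2 from state i.
Boundary: h_2 = 0.
First-step equations for the other states:
  h_1 = 1 + 2/15*h_1 + 11/15*h_2 + 2/15*h_3
  h_3 = 1 + 2/15*h_1 + 2/5*h_2 + 7/15*h_3

Substituting h_2 = 0 and rearranging gives the linear system (I - Q) h = 1:
  [13/15, -2/15] . (h_1, h_3) = 1
  [-2/15, 8/15] . (h_1, h_3) = 1

Solving yields:
  h_1 = 3/2
  h_3 = 9/4

Starting state is 1, so the expected hitting time is h_1 = 3/2.

Answer: 3/2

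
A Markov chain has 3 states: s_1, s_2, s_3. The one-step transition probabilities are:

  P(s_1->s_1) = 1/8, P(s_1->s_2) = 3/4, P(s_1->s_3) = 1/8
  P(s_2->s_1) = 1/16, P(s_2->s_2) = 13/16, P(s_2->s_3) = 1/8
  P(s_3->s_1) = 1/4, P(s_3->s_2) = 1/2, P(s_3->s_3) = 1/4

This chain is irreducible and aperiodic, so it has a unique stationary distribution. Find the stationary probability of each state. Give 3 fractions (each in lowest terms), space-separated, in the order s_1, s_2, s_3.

The stationary distribution satisfies pi = pi * P, i.e.:
  pi_s_1 = 1/8*pi_s_1 + 1/16*pi_s_2 + 1/4*pi_s_3
  pi_s_2 = 3/4*pi_s_1 + 13/16*pi_s_2 + 1/2*pi_s_3
  pi_s_3 = 1/8*pi_s_1 + 1/8*pi_s_2 + 1/4*pi_s_3
with normalization: pi_s_1 + pi_s_2 + pi_s_3 = 1.

Using the first 2 balance equations plus normalization, the linear system A*pi = b is:
  [-7/8, 1/16, 1/4] . pi = 0
  [3/4, -3/16, 1/2] . pi = 0
  [1, 1, 1] . pi = 1

Solving yields:
  pi_s_1 = 2/21
  pi_s_2 = 16/21
  pi_s_3 = 1/7

Verification (pi * P):
  2/21*1/8 + 16/21*1/16 + 1/7*1/4 = 2/21 = pi_s_1  (ok)
  2/21*3/4 + 16/21*13/16 + 1/7*1/2 = 16/21 = pi_s_2  (ok)
  2/21*1/8 + 16/21*1/8 + 1/7*1/4 = 1/7 = pi_s_3  (ok)

Answer: 2/21 16/21 1/7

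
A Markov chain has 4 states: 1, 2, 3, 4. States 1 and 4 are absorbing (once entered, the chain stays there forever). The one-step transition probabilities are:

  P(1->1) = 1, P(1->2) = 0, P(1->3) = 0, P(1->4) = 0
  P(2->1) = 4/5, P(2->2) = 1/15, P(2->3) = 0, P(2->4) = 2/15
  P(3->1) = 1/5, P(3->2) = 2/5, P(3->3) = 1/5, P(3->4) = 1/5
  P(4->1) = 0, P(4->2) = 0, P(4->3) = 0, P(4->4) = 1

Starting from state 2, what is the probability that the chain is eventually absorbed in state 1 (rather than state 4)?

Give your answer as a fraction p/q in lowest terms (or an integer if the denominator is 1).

Answer: 6/7

Derivation:
Let a_i = P(absorbed in 1 | start in state i).
Boundary conditions: a_1 = 1, a_4 = 0.
For each transient state i, a_i = sum_j P(i->j) * a_j:
  a_2 = 4/5*a_1 + 1/15*a_2 + 0*a_3 + 2/15*a_4
  a_3 = 1/5*a_1 + 2/5*a_2 + 1/5*a_3 + 1/5*a_4

Substituting a_1 = 1 and a_4 = 0, rearrange to (I - Q) a = r where r[i] = P(i -> 1):
  [14/15, 0] . (a_2, a_3) = 4/5
  [-2/5, 4/5] . (a_2, a_3) = 1/5

Solving yields:
  a_2 = 6/7
  a_3 = 19/28

Starting state is 2, so the absorption probability is a_2 = 6/7.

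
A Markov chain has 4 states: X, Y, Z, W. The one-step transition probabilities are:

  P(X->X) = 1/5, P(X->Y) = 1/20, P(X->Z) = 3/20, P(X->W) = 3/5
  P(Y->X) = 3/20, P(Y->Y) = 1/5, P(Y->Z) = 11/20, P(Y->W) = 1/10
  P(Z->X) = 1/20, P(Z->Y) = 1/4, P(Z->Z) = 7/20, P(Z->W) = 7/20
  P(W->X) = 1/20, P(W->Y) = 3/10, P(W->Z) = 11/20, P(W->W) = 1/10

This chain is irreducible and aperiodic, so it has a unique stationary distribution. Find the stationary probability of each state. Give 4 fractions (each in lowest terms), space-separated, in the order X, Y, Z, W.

Answer: 397/4600 2149/9200 247/575 461/1840

Derivation:
The stationary distribution satisfies pi = pi * P, i.e.:
  pi_X = 1/5*pi_X + 3/20*pi_Y + 1/20*pi_Z + 1/20*pi_W
  pi_Y = 1/20*pi_X + 1/5*pi_Y + 1/4*pi_Z + 3/10*pi_W
  pi_Z = 3/20*pi_X + 11/20*pi_Y + 7/20*pi_Z + 11/20*pi_W
  pi_W = 3/5*pi_X + 1/10*pi_Y + 7/20*pi_Z + 1/10*pi_W
with normalization: pi_X + pi_Y + pi_Z + pi_W = 1.

Using the first 3 balance equations plus normalization, the linear system A*pi = b is:
  [-4/5, 3/20, 1/20, 1/20] . pi = 0
  [1/20, -4/5, 1/4, 3/10] . pi = 0
  [3/20, 11/20, -13/20, 11/20] . pi = 0
  [1, 1, 1, 1] . pi = 1

Solving yields:
  pi_X = 397/4600
  pi_Y = 2149/9200
  pi_Z = 247/575
  pi_W = 461/1840

Verification (pi * P):
  397/4600*1/5 + 2149/9200*3/20 + 247/575*1/20 + 461/1840*1/20 = 397/4600 = pi_X  (ok)
  397/4600*1/20 + 2149/9200*1/5 + 247/575*1/4 + 461/1840*3/10 = 2149/9200 = pi_Y  (ok)
  397/4600*3/20 + 2149/9200*11/20 + 247/575*7/20 + 461/1840*11/20 = 247/575 = pi_Z  (ok)
  397/4600*3/5 + 2149/9200*1/10 + 247/575*7/20 + 461/1840*1/10 = 461/1840 = pi_W  (ok)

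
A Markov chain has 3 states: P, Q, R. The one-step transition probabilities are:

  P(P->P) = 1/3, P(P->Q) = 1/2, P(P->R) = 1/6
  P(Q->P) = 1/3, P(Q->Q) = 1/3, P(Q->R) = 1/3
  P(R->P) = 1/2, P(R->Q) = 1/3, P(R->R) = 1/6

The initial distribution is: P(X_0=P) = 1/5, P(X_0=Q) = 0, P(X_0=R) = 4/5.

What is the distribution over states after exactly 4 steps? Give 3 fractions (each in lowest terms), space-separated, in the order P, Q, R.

Answer: 1207/3240 2561/6480 301/1296

Derivation:
Propagating the distribution step by step (d_{t+1} = d_t * P):
d_0 = (P=1/5, Q=0, R=4/5)
  d_1[P] = 1/5*1/3 + 0*1/3 + 4/5*1/2 = 7/15
  d_1[Q] = 1/5*1/2 + 0*1/3 + 4/5*1/3 = 11/30
  d_1[R] = 1/5*1/6 + 0*1/3 + 4/5*1/6 = 1/6
d_1 = (P=7/15, Q=11/30, R=1/6)
  d_2[P] = 7/15*1/3 + 11/30*1/3 + 1/6*1/2 = 13/36
  d_2[Q] = 7/15*1/2 + 11/30*1/3 + 1/6*1/3 = 37/90
  d_2[R] = 7/15*1/6 + 11/30*1/3 + 1/6*1/6 = 41/180
d_2 = (P=13/36, Q=37/90, R=41/180)
  d_3[P] = 13/36*1/3 + 37/90*1/3 + 41/180*1/2 = 401/1080
  d_3[Q] = 13/36*1/2 + 37/90*1/3 + 41/180*1/3 = 85/216
  d_3[R] = 13/36*1/6 + 37/90*1/3 + 41/180*1/6 = 127/540
d_3 = (P=401/1080, Q=85/216, R=127/540)
  d_4[P] = 401/1080*1/3 + 85/216*1/3 + 127/540*1/2 = 1207/3240
  d_4[Q] = 401/1080*1/2 + 85/216*1/3 + 127/540*1/3 = 2561/6480
  d_4[R] = 401/1080*1/6 + 85/216*1/3 + 127/540*1/6 = 301/1296
d_4 = (P=1207/3240, Q=2561/6480, R=301/1296)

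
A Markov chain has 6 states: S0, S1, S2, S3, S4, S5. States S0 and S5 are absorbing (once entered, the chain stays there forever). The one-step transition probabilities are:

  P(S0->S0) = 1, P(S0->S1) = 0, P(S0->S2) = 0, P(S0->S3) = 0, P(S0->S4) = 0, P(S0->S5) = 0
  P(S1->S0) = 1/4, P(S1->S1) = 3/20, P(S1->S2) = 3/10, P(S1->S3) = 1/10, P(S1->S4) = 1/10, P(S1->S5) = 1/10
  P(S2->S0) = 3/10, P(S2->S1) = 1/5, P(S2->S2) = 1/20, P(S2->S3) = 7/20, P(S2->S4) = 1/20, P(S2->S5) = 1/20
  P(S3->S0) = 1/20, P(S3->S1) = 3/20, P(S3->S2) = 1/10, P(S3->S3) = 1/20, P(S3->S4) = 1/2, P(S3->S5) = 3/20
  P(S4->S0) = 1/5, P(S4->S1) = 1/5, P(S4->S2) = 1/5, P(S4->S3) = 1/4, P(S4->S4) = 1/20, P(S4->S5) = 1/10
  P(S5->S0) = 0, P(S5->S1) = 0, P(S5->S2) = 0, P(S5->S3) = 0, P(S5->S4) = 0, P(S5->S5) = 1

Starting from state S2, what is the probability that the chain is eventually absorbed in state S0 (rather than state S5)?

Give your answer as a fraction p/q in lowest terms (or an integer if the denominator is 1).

Let a_i = P(absorbed in S0 | start in state i).
Boundary conditions: a_S0 = 1, a_S5 = 0.
For each transient state i, a_i = sum_j P(i->j) * a_j:
  a_S1 = 1/4*a_S0 + 3/20*a_S1 + 3/10*a_S2 + 1/10*a_S3 + 1/10*a_S4 + 1/10*a_S5
  a_S2 = 3/10*a_S0 + 1/5*a_S1 + 1/20*a_S2 + 7/20*a_S3 + 1/20*a_S4 + 1/20*a_S5
  a_S3 = 1/20*a_S0 + 3/20*a_S1 + 1/10*a_S2 + 1/20*a_S3 + 1/2*a_S4 + 3/20*a_S5
  a_S4 = 1/5*a_S0 + 1/5*a_S1 + 1/5*a_S2 + 1/4*a_S3 + 1/20*a_S4 + 1/10*a_S5

Substituting a_S0 = 1 and a_S5 = 0, rearrange to (I - Q) a = r where r[i] = P(i -> S0):
  [17/20, -3/10, -1/10, -1/10] . (a_S1, a_S2, a_S3, a_S4) = 1/4
  [-1/5, 19/20, -7/20, -1/20] . (a_S1, a_S2, a_S3, a_S4) = 3/10
  [-3/20, -1/10, 19/20, -1/2] . (a_S1, a_S2, a_S3, a_S4) = 1/20
  [-1/5, -1/5, -1/4, 19/20] . (a_S1, a_S2, a_S3, a_S4) = 1/5

Solving yields:
  a_S1 = 47785/69121
  a_S2 = 49150/69121
  a_S3 = 40344/69121
  a_S4 = 45576/69121

Starting state is S2, so the absorption probability is a_S2 = 49150/69121.

Answer: 49150/69121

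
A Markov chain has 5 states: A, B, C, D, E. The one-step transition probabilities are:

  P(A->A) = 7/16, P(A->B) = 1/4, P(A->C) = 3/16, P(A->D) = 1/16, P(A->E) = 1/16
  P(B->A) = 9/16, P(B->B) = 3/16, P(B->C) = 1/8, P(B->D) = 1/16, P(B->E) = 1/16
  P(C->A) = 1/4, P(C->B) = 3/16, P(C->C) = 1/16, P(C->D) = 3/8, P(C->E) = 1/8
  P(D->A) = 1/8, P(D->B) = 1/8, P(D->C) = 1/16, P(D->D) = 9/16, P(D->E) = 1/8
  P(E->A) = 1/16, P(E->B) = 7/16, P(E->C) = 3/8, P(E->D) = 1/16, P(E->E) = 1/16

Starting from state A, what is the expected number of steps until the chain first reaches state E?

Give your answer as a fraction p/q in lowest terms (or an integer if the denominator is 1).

Answer: 800/67

Derivation:
Let h_i = expected steps to first reach E from state i.
Boundary: h_E = 0.
First-step equations for the other states:
  h_A = 1 + 7/16*h_A + 1/4*h_B + 3/16*h_C + 1/16*h_D + 1/16*h_E
  h_B = 1 + 9/16*h_A + 3/16*h_B + 1/8*h_C + 1/16*h_D + 1/16*h_E
  h_C = 1 + 1/4*h_A + 3/16*h_B + 1/16*h_C + 3/8*h_D + 1/8*h_E
  h_D = 1 + 1/8*h_A + 1/8*h_B + 1/16*h_C + 9/16*h_D + 1/8*h_E

Substituting h_E = 0 and rearranging gives the linear system (I - Q) h = 1:
  [9/16, -1/4, -3/16, -1/16] . (h_A, h_B, h_C, h_D) = 1
  [-9/16, 13/16, -1/8, -1/16] . (h_A, h_B, h_C, h_D) = 1
  [-1/4, -3/16, 15/16, -3/8] . (h_A, h_B, h_C, h_D) = 1
  [-1/8, -1/8, -1/16, 7/16] . (h_A, h_B, h_C, h_D) = 1

Solving yields:
  h_A = 800/67
  h_B = 12
  h_C = 732/67
  h_D = 716/67

Starting state is A, so the expected hitting time is h_A = 800/67.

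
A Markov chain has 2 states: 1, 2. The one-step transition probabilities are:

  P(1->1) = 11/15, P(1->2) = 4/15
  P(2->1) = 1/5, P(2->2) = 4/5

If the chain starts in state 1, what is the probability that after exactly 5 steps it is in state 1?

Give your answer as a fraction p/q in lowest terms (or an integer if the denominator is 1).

Computing P^5 by repeated multiplication:
P^1 =
  1: [11/15, 4/15]
  2: [1/5, 4/5]
P^2 =
  1: [133/225, 92/225]
  2: [23/75, 52/75]
P^3 =
  1: [1739/3375, 1636/3375]
  2: [409/1125, 716/1125]
P^4 =
  1: [24037/50625, 26588/50625]
  2: [6647/16875, 10228/16875]
P^5 =
  1: [344171/759375, 415204/759375]
  2: [103801/253125, 149324/253125]

(P^5)[1 -> 1] = 344171/759375

Answer: 344171/759375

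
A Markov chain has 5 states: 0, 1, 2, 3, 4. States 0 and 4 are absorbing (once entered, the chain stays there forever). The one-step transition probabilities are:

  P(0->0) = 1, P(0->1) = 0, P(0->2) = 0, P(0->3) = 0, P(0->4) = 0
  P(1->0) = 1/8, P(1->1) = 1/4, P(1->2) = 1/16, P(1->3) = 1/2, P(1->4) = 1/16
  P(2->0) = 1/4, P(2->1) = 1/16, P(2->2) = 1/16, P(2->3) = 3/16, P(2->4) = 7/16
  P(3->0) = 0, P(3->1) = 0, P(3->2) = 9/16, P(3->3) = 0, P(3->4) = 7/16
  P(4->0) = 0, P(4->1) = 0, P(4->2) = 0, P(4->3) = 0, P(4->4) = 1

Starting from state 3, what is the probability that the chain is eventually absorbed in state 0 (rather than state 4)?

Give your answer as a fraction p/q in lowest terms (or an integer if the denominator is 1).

Answer: 225/1234

Derivation:
Let a_i = P(absorbed in 0 | start in state i).
Boundary conditions: a_0 = 1, a_4 = 0.
For each transient state i, a_i = sum_j P(i->j) * a_j:
  a_1 = 1/8*a_0 + 1/4*a_1 + 1/16*a_2 + 1/2*a_3 + 1/16*a_4
  a_2 = 1/4*a_0 + 1/16*a_1 + 1/16*a_2 + 3/16*a_3 + 7/16*a_4
  a_3 = 0*a_0 + 0*a_1 + 9/16*a_2 + 0*a_3 + 7/16*a_4

Substituting a_0 = 1 and a_4 = 0, rearrange to (I - Q) a = r where r[i] = P(i -> 0):
  [3/4, -1/16, -1/2] . (a_1, a_2, a_3) = 1/8
  [-1/16, 15/16, -3/16] . (a_1, a_2, a_3) = 1/4
  [0, -9/16, 1] . (a_1, a_2, a_3) = 0

Solving yields:
  a_1 = 389/1234
  a_2 = 200/617
  a_3 = 225/1234

Starting state is 3, so the absorption probability is a_3 = 225/1234.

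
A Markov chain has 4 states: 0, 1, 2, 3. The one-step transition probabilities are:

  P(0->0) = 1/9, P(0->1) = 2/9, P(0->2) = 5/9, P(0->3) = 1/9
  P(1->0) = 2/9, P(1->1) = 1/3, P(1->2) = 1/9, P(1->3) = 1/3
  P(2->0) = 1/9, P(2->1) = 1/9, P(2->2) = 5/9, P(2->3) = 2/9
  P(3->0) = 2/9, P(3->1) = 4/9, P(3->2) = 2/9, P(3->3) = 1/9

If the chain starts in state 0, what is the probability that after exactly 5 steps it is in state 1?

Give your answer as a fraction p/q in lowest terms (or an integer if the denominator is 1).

Computing P^5 by repeated multiplication:
P^1 =
  0: [1/9, 2/9, 5/9, 1/9]
  1: [2/9, 1/3, 1/9, 1/3]
  2: [1/9, 1/9, 5/9, 2/9]
  3: [2/9, 4/9, 2/9, 1/9]
P^2 =
  0: [4/27, 17/81, 34/81, 2/9]
  1: [5/27, 26/81, 8/27, 16/81]
  2: [4/27, 2/9, 35/81, 16/81]
  3: [14/81, 22/81, 26/81, 19/81]
P^3 =
  0: [116/729, 181/729, 283/729, 149/729]
  1: [41/243, 196/729, 253/729, 157/729]
  2: [115/729, 59/243, 95/243, 152/729]
  3: [122/729, 196/729, 260/729, 151/729]
P^4 =
  0: [353/2187, 1654/6561, 2474/6561, 458/2187]
  1: [1082/6561, 1715/6561, 2390/6561, 458/2187]
  2: [1058/6561, 1654/6561, 827/2187, 152/729]
  3: [1076/6561, 1696/6561, 2408/6561, 1381/6561]
P^5 =
  0: [9589/59049, 15050/59049, 22067/59049, 12343/59049]
  1: [9650/59049, 5065/19683, 21823/59049, 4127/19683]
  2: [9583/59049, 15031/59049, 22085/59049, 12350/59049]
  3: [9638/59049, 15172/59049, 21878/59049, 12361/59049]

(P^5)[0 -> 1] = 15050/59049

Answer: 15050/59049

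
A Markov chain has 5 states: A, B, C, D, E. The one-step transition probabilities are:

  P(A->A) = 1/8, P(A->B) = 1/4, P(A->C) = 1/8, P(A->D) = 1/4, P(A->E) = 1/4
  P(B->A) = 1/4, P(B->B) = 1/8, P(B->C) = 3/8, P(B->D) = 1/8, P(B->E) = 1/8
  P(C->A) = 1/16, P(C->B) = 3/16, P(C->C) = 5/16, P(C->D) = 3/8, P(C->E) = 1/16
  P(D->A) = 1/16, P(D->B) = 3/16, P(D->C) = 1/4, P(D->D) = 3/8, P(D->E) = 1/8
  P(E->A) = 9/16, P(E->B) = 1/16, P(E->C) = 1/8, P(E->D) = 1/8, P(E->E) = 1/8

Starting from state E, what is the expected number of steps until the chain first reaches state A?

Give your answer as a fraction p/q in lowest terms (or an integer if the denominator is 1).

Answer: 8368/2379

Derivation:
Let h_i = expected steps to first reach A from state i.
Boundary: h_A = 0.
First-step equations for the other states:
  h_B = 1 + 1/4*h_A + 1/8*h_B + 3/8*h_C + 1/8*h_D + 1/8*h_E
  h_C = 1 + 1/16*h_A + 3/16*h_B + 5/16*h_C + 3/8*h_D + 1/16*h_E
  h_D = 1 + 1/16*h_A + 3/16*h_B + 1/4*h_C + 3/8*h_D + 1/8*h_E
  h_E = 1 + 9/16*h_A + 1/16*h_B + 1/8*h_C + 1/8*h_D + 1/8*h_E

Substituting h_A = 0 and rearranging gives the linear system (I - Q) h = 1:
  [7/8, -3/8, -1/8, -1/8] . (h_B, h_C, h_D, h_E) = 1
  [-3/16, 11/16, -3/8, -1/16] . (h_B, h_C, h_D, h_E) = 1
  [-3/16, -1/4, 5/8, -1/8] . (h_B, h_C, h_D, h_E) = 1
  [-1/16, -1/8, -1/8, 7/8] . (h_B, h_C, h_D, h_E) = 1

Solving yields:
  h_B = 13376/2379
  h_C = 16688/2379
  h_D = 16168/2379
  h_E = 8368/2379

Starting state is E, so the expected hitting time is h_E = 8368/2379.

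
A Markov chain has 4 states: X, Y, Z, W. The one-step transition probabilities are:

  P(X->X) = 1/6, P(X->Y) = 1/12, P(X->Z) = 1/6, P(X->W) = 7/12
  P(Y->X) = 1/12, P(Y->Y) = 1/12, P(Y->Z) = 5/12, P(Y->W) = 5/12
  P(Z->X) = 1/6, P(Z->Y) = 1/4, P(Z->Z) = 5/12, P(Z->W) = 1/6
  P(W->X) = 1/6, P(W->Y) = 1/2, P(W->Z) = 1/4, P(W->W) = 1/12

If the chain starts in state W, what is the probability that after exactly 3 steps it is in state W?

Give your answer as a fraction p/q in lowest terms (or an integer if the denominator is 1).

Computing P^3 by repeated multiplication:
P^1 =
  X: [1/6, 1/12, 1/6, 7/12]
  Y: [1/12, 1/12, 5/12, 5/12]
  Z: [1/6, 1/4, 5/12, 1/6]
  W: [1/6, 1/2, 1/4, 1/12]
P^2 =
  X: [23/144, 17/48, 5/18, 5/24]
  Y: [23/144, 47/144, 47/144, 3/16]
  Z: [7/48, 2/9, 25/72, 41/144]
  W: [1/8, 23/144, 13/36, 17/48]
P^3 =
  X: [79/576, 187/864, 197/576, 263/864]
  Y: [241/1728, 373/1728, 199/576, 517/1728]
  Z: [4/27, 449/1728, 575/1728, 7/27]
  W: [265/1728, 503/1728, 47/144, 11/48]

(P^3)[W -> W] = 11/48

Answer: 11/48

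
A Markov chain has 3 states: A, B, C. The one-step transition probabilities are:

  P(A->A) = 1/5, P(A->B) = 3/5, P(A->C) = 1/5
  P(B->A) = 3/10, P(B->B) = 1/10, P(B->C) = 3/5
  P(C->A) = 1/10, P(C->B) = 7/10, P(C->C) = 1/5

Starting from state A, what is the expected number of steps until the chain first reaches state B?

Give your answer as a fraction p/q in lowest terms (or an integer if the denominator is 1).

Let h_i = expected steps to first reach B from state i.
Boundary: h_B = 0.
First-step equations for the other states:
  h_A = 1 + 1/5*h_A + 3/5*h_B + 1/5*h_C
  h_C = 1 + 1/10*h_A + 7/10*h_B + 1/5*h_C

Substituting h_B = 0 and rearranging gives the linear system (I - Q) h = 1:
  [4/5, -1/5] . (h_A, h_C) = 1
  [-1/10, 4/5] . (h_A, h_C) = 1

Solving yields:
  h_A = 50/31
  h_C = 45/31

Starting state is A, so the expected hitting time is h_A = 50/31.

Answer: 50/31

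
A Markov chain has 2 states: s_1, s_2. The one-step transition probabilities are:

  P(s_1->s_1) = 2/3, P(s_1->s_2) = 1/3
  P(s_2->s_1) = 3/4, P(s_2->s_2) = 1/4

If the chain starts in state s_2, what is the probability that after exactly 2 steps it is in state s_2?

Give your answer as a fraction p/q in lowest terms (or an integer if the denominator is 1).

Computing P^2 by repeated multiplication:
P^1 =
  s_1: [2/3, 1/3]
  s_2: [3/4, 1/4]
P^2 =
  s_1: [25/36, 11/36]
  s_2: [11/16, 5/16]

(P^2)[s_2 -> s_2] = 5/16

Answer: 5/16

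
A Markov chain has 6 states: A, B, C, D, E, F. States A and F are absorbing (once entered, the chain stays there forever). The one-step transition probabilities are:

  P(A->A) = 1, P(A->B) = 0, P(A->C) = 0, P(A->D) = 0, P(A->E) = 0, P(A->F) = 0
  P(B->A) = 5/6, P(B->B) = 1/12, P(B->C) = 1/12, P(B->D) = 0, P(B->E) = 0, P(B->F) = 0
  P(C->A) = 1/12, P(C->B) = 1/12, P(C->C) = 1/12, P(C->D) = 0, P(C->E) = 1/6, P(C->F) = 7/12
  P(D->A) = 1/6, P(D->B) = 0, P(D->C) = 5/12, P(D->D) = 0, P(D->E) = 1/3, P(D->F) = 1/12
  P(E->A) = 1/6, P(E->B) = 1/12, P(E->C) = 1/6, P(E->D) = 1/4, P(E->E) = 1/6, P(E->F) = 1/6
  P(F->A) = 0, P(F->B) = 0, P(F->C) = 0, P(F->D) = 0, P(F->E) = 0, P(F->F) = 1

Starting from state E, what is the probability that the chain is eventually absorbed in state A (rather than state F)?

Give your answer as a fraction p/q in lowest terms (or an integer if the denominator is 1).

Answer: 639/1342

Derivation:
Let a_i = P(absorbed in A | start in state i).
Boundary conditions: a_A = 1, a_F = 0.
For each transient state i, a_i = sum_j P(i->j) * a_j:
  a_B = 5/6*a_A + 1/12*a_B + 1/12*a_C + 0*a_D + 0*a_E + 0*a_F
  a_C = 1/12*a_A + 1/12*a_B + 1/12*a_C + 0*a_D + 1/6*a_E + 7/12*a_F
  a_D = 1/6*a_A + 0*a_B + 5/12*a_C + 0*a_D + 1/3*a_E + 1/12*a_F
  a_E = 1/6*a_A + 1/12*a_B + 1/6*a_C + 1/4*a_D + 1/6*a_E + 1/6*a_F

Substituting a_A = 1 and a_F = 0, rearrange to (I - Q) a = r where r[i] = P(i -> A):
  [11/12, -1/12, 0, 0] . (a_B, a_C, a_D, a_E) = 5/6
  [-1/12, 11/12, 0, -1/6] . (a_B, a_C, a_D, a_E) = 1/12
  [0, -5/12, 1, -1/3] . (a_B, a_C, a_D, a_E) = 1/6
  [-1/12, -1/6, -1/4, 5/6] . (a_B, a_C, a_D, a_E) = 1/6

Solving yields:
  a_B = 626/671
  a_C = 16/61
  a_D = 875/2013
  a_E = 639/1342

Starting state is E, so the absorption probability is a_E = 639/1342.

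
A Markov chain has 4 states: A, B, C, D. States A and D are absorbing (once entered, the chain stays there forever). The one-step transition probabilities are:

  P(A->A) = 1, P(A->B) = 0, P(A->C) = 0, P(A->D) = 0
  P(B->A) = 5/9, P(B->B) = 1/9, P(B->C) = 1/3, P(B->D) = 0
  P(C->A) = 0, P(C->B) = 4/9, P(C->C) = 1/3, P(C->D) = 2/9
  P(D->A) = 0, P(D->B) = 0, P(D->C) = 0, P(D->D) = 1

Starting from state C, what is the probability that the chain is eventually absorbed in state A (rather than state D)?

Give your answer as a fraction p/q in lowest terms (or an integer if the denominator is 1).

Let a_i = P(absorbed in A | start in state i).
Boundary conditions: a_A = 1, a_D = 0.
For each transient state i, a_i = sum_j P(i->j) * a_j:
  a_B = 5/9*a_A + 1/9*a_B + 1/3*a_C + 0*a_D
  a_C = 0*a_A + 4/9*a_B + 1/3*a_C + 2/9*a_D

Substituting a_A = 1 and a_D = 0, rearrange to (I - Q) a = r where r[i] = P(i -> A):
  [8/9, -1/3] . (a_B, a_C) = 5/9
  [-4/9, 2/3] . (a_B, a_C) = 0

Solving yields:
  a_B = 5/6
  a_C = 5/9

Starting state is C, so the absorption probability is a_C = 5/9.

Answer: 5/9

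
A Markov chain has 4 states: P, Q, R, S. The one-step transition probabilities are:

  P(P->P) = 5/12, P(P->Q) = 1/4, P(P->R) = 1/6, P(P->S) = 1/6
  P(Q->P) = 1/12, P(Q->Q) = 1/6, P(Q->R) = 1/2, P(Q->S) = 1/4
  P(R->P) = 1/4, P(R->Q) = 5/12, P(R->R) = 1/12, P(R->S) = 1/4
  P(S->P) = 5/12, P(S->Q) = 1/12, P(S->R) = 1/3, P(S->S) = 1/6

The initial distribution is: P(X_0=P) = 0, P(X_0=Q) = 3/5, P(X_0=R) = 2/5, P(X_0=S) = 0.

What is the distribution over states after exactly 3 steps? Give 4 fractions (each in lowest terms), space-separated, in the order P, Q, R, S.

Answer: 629/2160 1031/4320 1127/4320 113/540

Derivation:
Propagating the distribution step by step (d_{t+1} = d_t * P):
d_0 = (P=0, Q=3/5, R=2/5, S=0)
  d_1[P] = 0*5/12 + 3/5*1/12 + 2/5*1/4 + 0*5/12 = 3/20
  d_1[Q] = 0*1/4 + 3/5*1/6 + 2/5*5/12 + 0*1/12 = 4/15
  d_1[R] = 0*1/6 + 3/5*1/2 + 2/5*1/12 + 0*1/3 = 1/3
  d_1[S] = 0*1/6 + 3/5*1/4 + 2/5*1/4 + 0*1/6 = 1/4
d_1 = (P=3/20, Q=4/15, R=1/3, S=1/4)
  d_2[P] = 3/20*5/12 + 4/15*1/12 + 1/3*1/4 + 1/4*5/12 = 49/180
  d_2[Q] = 3/20*1/4 + 4/15*1/6 + 1/3*5/12 + 1/4*1/12 = 29/120
  d_2[R] = 3/20*1/6 + 4/15*1/2 + 1/3*1/12 + 1/4*1/3 = 97/360
  d_2[S] = 3/20*1/6 + 4/15*1/4 + 1/3*1/4 + 1/4*1/6 = 13/60
d_2 = (P=49/180, Q=29/120, R=97/360, S=13/60)
  d_3[P] = 49/180*5/12 + 29/120*1/12 + 97/360*1/4 + 13/60*5/12 = 629/2160
  d_3[Q] = 49/180*1/4 + 29/120*1/6 + 97/360*5/12 + 13/60*1/12 = 1031/4320
  d_3[R] = 49/180*1/6 + 29/120*1/2 + 97/360*1/12 + 13/60*1/3 = 1127/4320
  d_3[S] = 49/180*1/6 + 29/120*1/4 + 97/360*1/4 + 13/60*1/6 = 113/540
d_3 = (P=629/2160, Q=1031/4320, R=1127/4320, S=113/540)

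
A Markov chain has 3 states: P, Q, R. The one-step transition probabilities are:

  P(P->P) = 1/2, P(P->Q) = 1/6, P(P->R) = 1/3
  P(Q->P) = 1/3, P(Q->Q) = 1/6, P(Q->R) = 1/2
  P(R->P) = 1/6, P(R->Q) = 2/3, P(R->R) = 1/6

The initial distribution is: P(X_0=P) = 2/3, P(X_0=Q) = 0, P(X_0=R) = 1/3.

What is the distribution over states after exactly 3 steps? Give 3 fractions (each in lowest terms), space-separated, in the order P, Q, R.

Propagating the distribution step by step (d_{t+1} = d_t * P):
d_0 = (P=2/3, Q=0, R=1/3)
  d_1[P] = 2/3*1/2 + 0*1/3 + 1/3*1/6 = 7/18
  d_1[Q] = 2/3*1/6 + 0*1/6 + 1/3*2/3 = 1/3
  d_1[R] = 2/3*1/3 + 0*1/2 + 1/3*1/6 = 5/18
d_1 = (P=7/18, Q=1/3, R=5/18)
  d_2[P] = 7/18*1/2 + 1/3*1/3 + 5/18*1/6 = 19/54
  d_2[Q] = 7/18*1/6 + 1/3*1/6 + 5/18*2/3 = 11/36
  d_2[R] = 7/18*1/3 + 1/3*1/2 + 5/18*1/6 = 37/108
d_2 = (P=19/54, Q=11/36, R=37/108)
  d_3[P] = 19/54*1/2 + 11/36*1/3 + 37/108*1/6 = 217/648
  d_3[Q] = 19/54*1/6 + 11/36*1/6 + 37/108*2/3 = 73/216
  d_3[R] = 19/54*1/3 + 11/36*1/2 + 37/108*1/6 = 53/162
d_3 = (P=217/648, Q=73/216, R=53/162)

Answer: 217/648 73/216 53/162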